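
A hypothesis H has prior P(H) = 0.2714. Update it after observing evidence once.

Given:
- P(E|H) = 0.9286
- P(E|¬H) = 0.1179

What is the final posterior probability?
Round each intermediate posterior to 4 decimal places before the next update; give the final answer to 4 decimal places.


Sequential Bayesian updating:

Initial prior: P(H) = 0.2714

Update 1:
  P(E) = 0.9286 × 0.2714 + 0.1179 × 0.7286 = 0.25202204 + 0.08590194 = 0.33792398
  P(H|E) = 0.25202204 / 0.33792398 = 0.7458

Final posterior: 0.7458


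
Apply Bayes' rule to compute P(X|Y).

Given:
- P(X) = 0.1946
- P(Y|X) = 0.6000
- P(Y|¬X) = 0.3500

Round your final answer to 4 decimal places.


Bayes' theorem: P(X|Y) = P(Y|X) × P(X) / P(Y)

Step 1: Calculate P(Y) using law of total probability
P(Y) = P(Y|X)P(X) + P(Y|¬X)P(¬X)
     = 0.6000 × 0.1946 + 0.3500 × 0.8054
     = 0.11676000 + 0.28189000
     = 0.39865000

Step 2: Apply Bayes' theorem
P(X|Y) = P(Y|X) × P(X) / P(Y)
       = 0.11676000 / 0.39865000
       = 0.2929


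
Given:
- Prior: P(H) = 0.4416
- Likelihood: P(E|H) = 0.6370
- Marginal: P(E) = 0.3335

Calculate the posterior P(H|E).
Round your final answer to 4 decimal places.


Using Bayes' theorem:

P(H|E) = P(E|H) × P(H) / P(E)
       = 0.6370 × 0.4416 / 0.3335
       = 0.28129920 / 0.3335
       = 0.8435

The evidence strengthens our belief in H.
Prior: 0.4416 → Posterior: 0.8435


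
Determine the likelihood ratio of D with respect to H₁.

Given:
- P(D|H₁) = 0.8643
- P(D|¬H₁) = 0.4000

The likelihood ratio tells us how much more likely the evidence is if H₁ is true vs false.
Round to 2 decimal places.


Likelihood Ratio (LR) = P(D|H₁) / P(D|¬H₁)

LR = 0.8643 / 0.4000
   = 2.16

The evidence is 2.16 times more likely if H₁ is true than if H₁ is false.
Because LR exceeds 1, D is evidence for H₁.


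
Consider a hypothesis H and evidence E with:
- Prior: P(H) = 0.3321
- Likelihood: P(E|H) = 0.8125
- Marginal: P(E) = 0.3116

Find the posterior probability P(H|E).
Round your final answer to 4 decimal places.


Using Bayes' theorem:

P(H|E) = P(E|H) × P(H) / P(E)
       = 0.8125 × 0.3321 / 0.3116
       = 0.26983125 / 0.3116
       = 0.8660

The evidence strengthens our belief in H.
Prior: 0.3321 → Posterior: 0.8660


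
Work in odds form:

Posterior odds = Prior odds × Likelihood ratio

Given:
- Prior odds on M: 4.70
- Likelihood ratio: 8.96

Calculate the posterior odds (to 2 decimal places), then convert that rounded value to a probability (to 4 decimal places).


Step 1: Calculate posterior odds
Posterior odds = Prior odds × LR
               = 4.70 × 8.96
               = 42.11

Step 2: Convert to probability
P(M|E) = Posterior odds / (1 + Posterior odds)
       = 42.11 / (1 + 42.11)
       = 42.11 / 43.11
       = 0.9768

The evidence increased P(M) from 0.8246 to 0.9768.


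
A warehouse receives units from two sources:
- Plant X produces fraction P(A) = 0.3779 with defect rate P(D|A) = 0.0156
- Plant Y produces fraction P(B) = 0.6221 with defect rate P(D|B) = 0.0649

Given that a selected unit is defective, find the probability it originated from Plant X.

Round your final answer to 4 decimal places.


Let A = from Plant X, D = defective

Given:
- P(A) = 0.3779, P(B) = 0.6221
- P(D|A) = 0.0156, P(D|B) = 0.0649

Step 1: Find P(D)
P(D) = P(D|A)P(A) + P(D|B)P(B)
     = 0.0156 × 0.3779 + 0.0649 × 0.6221
     = 0.00589524 + 0.04037429
     = 0.04626953

Step 2: Apply Bayes' theorem
P(A|D) = P(D|A)P(A) / P(D)
       = 0.00589524 / 0.04626953
       = 0.1274


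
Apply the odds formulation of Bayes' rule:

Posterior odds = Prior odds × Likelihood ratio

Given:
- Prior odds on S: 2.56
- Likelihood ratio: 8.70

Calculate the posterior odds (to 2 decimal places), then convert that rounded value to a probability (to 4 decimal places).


Step 1: Calculate posterior odds
Posterior odds = Prior odds × LR
               = 2.56 × 8.70
               = 22.27

Step 2: Convert to probability
P(S|E) = Posterior odds / (1 + Posterior odds)
       = 22.27 / (1 + 22.27)
       = 22.27 / 23.27
       = 0.9570

The evidence increased P(S) from 0.7191 to 0.9570.


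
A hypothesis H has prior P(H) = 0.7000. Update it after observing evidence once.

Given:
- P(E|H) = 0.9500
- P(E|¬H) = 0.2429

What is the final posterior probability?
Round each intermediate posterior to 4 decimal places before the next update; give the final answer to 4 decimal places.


Sequential Bayesian updating:

Initial prior: P(H) = 0.7000

Update 1:
  P(E) = 0.9500 × 0.7000 + 0.2429 × 0.3000 = 0.66500000 + 0.07287000 = 0.73787000
  P(H|E) = 0.66500000 / 0.73787000 = 0.9012

Final posterior: 0.9012


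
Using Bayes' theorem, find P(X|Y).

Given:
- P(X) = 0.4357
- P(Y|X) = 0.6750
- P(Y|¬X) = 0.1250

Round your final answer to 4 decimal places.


Bayes' theorem: P(X|Y) = P(Y|X) × P(X) / P(Y)

Step 1: Calculate P(Y) using law of total probability
P(Y) = P(Y|X)P(X) + P(Y|¬X)P(¬X)
     = 0.6750 × 0.4357 + 0.1250 × 0.5643
     = 0.29409750 + 0.07053750
     = 0.36463500

Step 2: Apply Bayes' theorem
P(X|Y) = P(Y|X) × P(X) / P(Y)
       = 0.29409750 / 0.36463500
       = 0.8066


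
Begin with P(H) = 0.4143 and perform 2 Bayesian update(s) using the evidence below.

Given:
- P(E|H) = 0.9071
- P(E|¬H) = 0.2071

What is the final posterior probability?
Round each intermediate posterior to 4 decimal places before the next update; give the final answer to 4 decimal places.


Sequential Bayesian updating:

Initial prior: P(H) = 0.4143

Update 1:
  P(E) = 0.9071 × 0.4143 + 0.2071 × 0.5857 = 0.37581153 + 0.12129847 = 0.49711000
  P(H|E) = 0.37581153 / 0.49711000 = 0.7560

Update 2:
  P(E) = 0.9071 × 0.7560 + 0.2071 × 0.2440 = 0.68576760 + 0.05053240 = 0.73630000
  P(H|E) = 0.68576760 / 0.73630000 = 0.9314

Final posterior: 0.9314


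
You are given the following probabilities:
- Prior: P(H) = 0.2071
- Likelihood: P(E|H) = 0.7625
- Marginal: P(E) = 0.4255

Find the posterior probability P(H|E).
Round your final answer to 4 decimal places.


Using Bayes' theorem:

P(H|E) = P(E|H) × P(H) / P(E)
       = 0.7625 × 0.2071 / 0.4255
       = 0.15791375 / 0.4255
       = 0.3711

The evidence strengthens our belief in H.
Prior: 0.2071 → Posterior: 0.3711


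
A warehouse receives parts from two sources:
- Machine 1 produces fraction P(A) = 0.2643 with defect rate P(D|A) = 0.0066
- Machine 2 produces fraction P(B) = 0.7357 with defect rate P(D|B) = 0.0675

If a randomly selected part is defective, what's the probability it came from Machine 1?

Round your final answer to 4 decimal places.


Let A = from Machine 1, D = defective

Given:
- P(A) = 0.2643, P(B) = 0.7357
- P(D|A) = 0.0066, P(D|B) = 0.0675

Step 1: Find P(D)
P(D) = P(D|A)P(A) + P(D|B)P(B)
     = 0.0066 × 0.2643 + 0.0675 × 0.7357
     = 0.00174438 + 0.04965975
     = 0.05140413

Step 2: Apply Bayes' theorem
P(A|D) = P(D|A)P(A) / P(D)
       = 0.00174438 / 0.05140413
       = 0.0339


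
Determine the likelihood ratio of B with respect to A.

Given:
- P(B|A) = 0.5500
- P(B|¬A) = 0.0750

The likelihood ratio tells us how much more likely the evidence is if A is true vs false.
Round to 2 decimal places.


Likelihood Ratio (LR) = P(B|A) / P(B|¬A)

LR = 0.5500 / 0.0750
   = 7.33

The evidence is 7.33 times more likely if A is true than if A is false.
Since LR > 1, the evidence supports A over ¬A.


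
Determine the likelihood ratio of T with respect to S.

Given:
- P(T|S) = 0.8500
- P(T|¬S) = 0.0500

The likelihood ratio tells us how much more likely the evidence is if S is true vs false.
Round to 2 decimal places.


Likelihood Ratio (LR) = P(T|S) / P(T|¬S)

LR = 0.8500 / 0.0500
   = 17.00

The evidence is 17.00 times more likely if S is true than if S is false.
LR > 1, so observing T raises the odds in favor of S.


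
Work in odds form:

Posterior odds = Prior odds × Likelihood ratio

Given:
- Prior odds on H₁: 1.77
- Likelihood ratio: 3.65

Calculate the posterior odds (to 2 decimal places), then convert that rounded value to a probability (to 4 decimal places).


Step 1: Calculate posterior odds
Posterior odds = Prior odds × LR
               = 1.77 × 3.65
               = 6.46

Step 2: Convert to probability
P(H₁|E) = Posterior odds / (1 + Posterior odds)
       = 6.46 / (1 + 6.46)
       = 6.46 / 7.46
       = 0.8660

The evidence increased P(H₁) from 0.6390 to 0.8660.


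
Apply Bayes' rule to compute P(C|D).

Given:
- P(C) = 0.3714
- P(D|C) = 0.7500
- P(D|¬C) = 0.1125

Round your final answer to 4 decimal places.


Bayes' theorem: P(C|D) = P(D|C) × P(C) / P(D)

Step 1: Calculate P(D) using law of total probability
P(D) = P(D|C)P(C) + P(D|¬C)P(¬C)
     = 0.7500 × 0.3714 + 0.1125 × 0.6286
     = 0.27855000 + 0.07071750
     = 0.34926750

Step 2: Apply Bayes' theorem
P(C|D) = P(D|C) × P(C) / P(D)
       = 0.27855000 / 0.34926750
       = 0.7975


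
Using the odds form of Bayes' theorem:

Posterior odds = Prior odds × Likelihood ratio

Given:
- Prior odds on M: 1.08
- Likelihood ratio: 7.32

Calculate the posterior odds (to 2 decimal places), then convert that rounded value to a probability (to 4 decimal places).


Step 1: Calculate posterior odds
Posterior odds = Prior odds × LR
               = 1.08 × 7.32
               = 7.91

Step 2: Convert to probability
P(M|E) = Posterior odds / (1 + Posterior odds)
       = 7.91 / (1 + 7.91)
       = 7.91 / 8.91
       = 0.8878

The evidence increased P(M) from 0.5192 to 0.8878.


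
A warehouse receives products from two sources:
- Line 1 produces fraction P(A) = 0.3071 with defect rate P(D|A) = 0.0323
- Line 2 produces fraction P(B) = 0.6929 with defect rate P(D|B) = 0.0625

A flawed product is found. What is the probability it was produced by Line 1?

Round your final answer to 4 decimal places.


Let A = from Line 1, D = flawed

Given:
- P(A) = 0.3071, P(B) = 0.6929
- P(D|A) = 0.0323, P(D|B) = 0.0625

Step 1: Find P(D)
P(D) = P(D|A)P(A) + P(D|B)P(B)
     = 0.0323 × 0.3071 + 0.0625 × 0.6929
     = 0.00991933 + 0.04330625
     = 0.05322558

Step 2: Apply Bayes' theorem
P(A|D) = P(D|A)P(A) / P(D)
       = 0.00991933 / 0.05322558
       = 0.1864


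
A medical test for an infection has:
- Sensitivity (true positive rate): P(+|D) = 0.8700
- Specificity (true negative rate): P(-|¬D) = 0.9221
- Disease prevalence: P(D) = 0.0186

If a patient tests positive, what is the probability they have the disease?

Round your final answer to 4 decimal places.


Let D = has disease, + = positive test

Given:
- P(D) = 0.0186 (prevalence)
- P(+|D) = 0.8700 (sensitivity)
- P(-|¬D) = 0.9221 (specificity)
- P(+|¬D) = 0.0779 (false positive rate = 1 - specificity)

Step 1: Find P(+)
P(+) = P(+|D)P(D) + P(+|¬D)P(¬D)
     = 0.8700 × 0.0186 + 0.0779 × 0.9814
     = 0.01618200 + 0.07645106
     = 0.09263306

Step 2: Apply Bayes' theorem for P(D|+)
P(D|+) = P(+|D)P(D) / P(+)
       = 0.01618200 / 0.09263306
       = 0.1747


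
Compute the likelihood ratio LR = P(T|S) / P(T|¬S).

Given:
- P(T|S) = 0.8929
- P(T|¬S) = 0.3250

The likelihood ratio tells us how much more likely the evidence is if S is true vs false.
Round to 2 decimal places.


Likelihood Ratio (LR) = P(T|S) / P(T|¬S)

LR = 0.8929 / 0.3250
   = 2.75

The evidence is 2.75 times more likely if S is true than if S is false.
Since LR > 1, the evidence supports S over ¬S.


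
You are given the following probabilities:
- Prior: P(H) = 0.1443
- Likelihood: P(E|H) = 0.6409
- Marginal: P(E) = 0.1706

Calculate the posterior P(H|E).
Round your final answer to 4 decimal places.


Using Bayes' theorem:

P(H|E) = P(E|H) × P(H) / P(E)
       = 0.6409 × 0.1443 / 0.1706
       = 0.09248187 / 0.1706
       = 0.5421

The evidence strengthens our belief in H.
Prior: 0.1443 → Posterior: 0.5421


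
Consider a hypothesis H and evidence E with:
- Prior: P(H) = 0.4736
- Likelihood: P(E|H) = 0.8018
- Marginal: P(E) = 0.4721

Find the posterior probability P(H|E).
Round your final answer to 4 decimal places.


Using Bayes' theorem:

P(H|E) = P(E|H) × P(H) / P(E)
       = 0.8018 × 0.4736 / 0.4721
       = 0.37973248 / 0.4721
       = 0.8043

The evidence strengthens our belief in H.
Prior: 0.4736 → Posterior: 0.8043


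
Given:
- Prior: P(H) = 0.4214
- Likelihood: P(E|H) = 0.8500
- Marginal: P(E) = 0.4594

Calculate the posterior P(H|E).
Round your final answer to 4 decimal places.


Using Bayes' theorem:

P(H|E) = P(E|H) × P(H) / P(E)
       = 0.8500 × 0.4214 / 0.4594
       = 0.35819000 / 0.4594
       = 0.7797

The evidence strengthens our belief in H.
Prior: 0.4214 → Posterior: 0.7797


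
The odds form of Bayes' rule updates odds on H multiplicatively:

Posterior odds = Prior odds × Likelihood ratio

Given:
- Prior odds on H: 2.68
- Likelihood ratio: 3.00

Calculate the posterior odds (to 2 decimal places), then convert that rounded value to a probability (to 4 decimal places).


Step 1: Calculate posterior odds
Posterior odds = Prior odds × LR
               = 2.68 × 3.00
               = 8.04

Step 2: Convert to probability
P(H|E) = Posterior odds / (1 + Posterior odds)
       = 8.04 / (1 + 8.04)
       = 8.04 / 9.04
       = 0.8894

The evidence increased P(H) from 0.7283 to 0.8894.


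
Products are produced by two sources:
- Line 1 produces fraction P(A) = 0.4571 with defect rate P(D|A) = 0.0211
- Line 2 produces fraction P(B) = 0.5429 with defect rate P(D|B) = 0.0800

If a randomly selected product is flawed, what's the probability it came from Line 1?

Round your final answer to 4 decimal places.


Let A = from Line 1, D = flawed

Given:
- P(A) = 0.4571, P(B) = 0.5429
- P(D|A) = 0.0211, P(D|B) = 0.0800

Step 1: Find P(D)
P(D) = P(D|A)P(A) + P(D|B)P(B)
     = 0.0211 × 0.4571 + 0.0800 × 0.5429
     = 0.00964481 + 0.04343200
     = 0.05307681

Step 2: Apply Bayes' theorem
P(A|D) = P(D|A)P(A) / P(D)
       = 0.00964481 / 0.05307681
       = 0.1817


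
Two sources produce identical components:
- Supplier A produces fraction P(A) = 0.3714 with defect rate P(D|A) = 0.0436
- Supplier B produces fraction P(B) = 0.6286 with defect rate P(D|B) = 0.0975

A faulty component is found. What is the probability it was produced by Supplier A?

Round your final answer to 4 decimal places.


Let A = from Supplier A, D = faulty

Given:
- P(A) = 0.3714, P(B) = 0.6286
- P(D|A) = 0.0436, P(D|B) = 0.0975

Step 1: Find P(D)
P(D) = P(D|A)P(A) + P(D|B)P(B)
     = 0.0436 × 0.3714 + 0.0975 × 0.6286
     = 0.01619304 + 0.06128850
     = 0.07748154

Step 2: Apply Bayes' theorem
P(A|D) = P(D|A)P(A) / P(D)
       = 0.01619304 / 0.07748154
       = 0.2090


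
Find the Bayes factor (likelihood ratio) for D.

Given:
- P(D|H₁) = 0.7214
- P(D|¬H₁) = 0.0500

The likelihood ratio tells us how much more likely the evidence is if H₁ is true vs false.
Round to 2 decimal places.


Likelihood Ratio (LR) = P(D|H₁) / P(D|¬H₁)

LR = 0.7214 / 0.0500
   = 14.43

The evidence is 14.43 times more likely if H₁ is true than if H₁ is false.
Because LR exceeds 1, D is evidence for H₁.


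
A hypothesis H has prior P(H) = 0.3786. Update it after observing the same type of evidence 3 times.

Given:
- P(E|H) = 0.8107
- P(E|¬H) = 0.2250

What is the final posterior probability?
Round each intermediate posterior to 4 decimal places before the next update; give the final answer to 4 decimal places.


Sequential Bayesian updating:

Initial prior: P(H) = 0.3786

Update 1:
  P(E) = 0.8107 × 0.3786 + 0.2250 × 0.6214 = 0.30693102 + 0.13981500 = 0.44674602
  P(H|E) = 0.30693102 / 0.44674602 = 0.6870

Update 2:
  P(E) = 0.8107 × 0.6870 + 0.2250 × 0.3130 = 0.55695090 + 0.07042500 = 0.62737590
  P(H|E) = 0.55695090 / 0.62737590 = 0.8877

Update 3:
  P(E) = 0.8107 × 0.8877 + 0.2250 × 0.1123 = 0.71965839 + 0.02526750 = 0.74492589
  P(H|E) = 0.71965839 / 0.74492589 = 0.9661

Final posterior: 0.9661


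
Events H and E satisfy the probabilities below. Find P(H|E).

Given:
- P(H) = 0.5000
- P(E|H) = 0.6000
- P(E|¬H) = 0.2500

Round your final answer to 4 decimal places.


Bayes' theorem: P(H|E) = P(E|H) × P(H) / P(E)

Step 1: Calculate P(E) using law of total probability
P(E) = P(E|H)P(H) + P(E|¬H)P(¬H)
     = 0.6000 × 0.5000 + 0.2500 × 0.5000
     = 0.30000000 + 0.12500000
     = 0.42500000

Step 2: Apply Bayes' theorem
P(H|E) = P(E|H) × P(H) / P(E)
       = 0.30000000 / 0.42500000
       = 0.7059


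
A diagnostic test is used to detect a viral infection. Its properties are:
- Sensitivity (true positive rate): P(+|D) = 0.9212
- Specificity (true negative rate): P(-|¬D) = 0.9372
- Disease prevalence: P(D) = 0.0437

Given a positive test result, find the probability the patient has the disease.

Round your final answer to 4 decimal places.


Let D = has disease, + = positive test

Given:
- P(D) = 0.0437 (prevalence)
- P(+|D) = 0.9212 (sensitivity)
- P(-|¬D) = 0.9372 (specificity)
- P(+|¬D) = 0.0628 (false positive rate = 1 - specificity)

Step 1: Find P(+)
P(+) = P(+|D)P(D) + P(+|¬D)P(¬D)
     = 0.9212 × 0.0437 + 0.0628 × 0.9563
     = 0.04025644 + 0.06005564
     = 0.10031208

Step 2: Apply Bayes' theorem for P(D|+)
P(D|+) = P(+|D)P(D) / P(+)
       = 0.04025644 / 0.10031208
       = 0.4013


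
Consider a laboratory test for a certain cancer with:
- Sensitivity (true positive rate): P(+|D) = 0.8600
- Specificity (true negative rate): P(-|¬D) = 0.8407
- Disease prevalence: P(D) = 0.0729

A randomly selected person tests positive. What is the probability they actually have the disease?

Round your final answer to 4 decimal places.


Let D = has disease, + = positive test

Given:
- P(D) = 0.0729 (prevalence)
- P(+|D) = 0.8600 (sensitivity)
- P(-|¬D) = 0.8407 (specificity)
- P(+|¬D) = 0.1593 (false positive rate = 1 - specificity)

Step 1: Find P(+)
P(+) = P(+|D)P(D) + P(+|¬D)P(¬D)
     = 0.8600 × 0.0729 + 0.1593 × 0.9271
     = 0.06269400 + 0.14768703
     = 0.21038103

Step 2: Apply Bayes' theorem for P(D|+)
P(D|+) = P(+|D)P(D) / P(+)
       = 0.06269400 / 0.21038103
       = 0.2980


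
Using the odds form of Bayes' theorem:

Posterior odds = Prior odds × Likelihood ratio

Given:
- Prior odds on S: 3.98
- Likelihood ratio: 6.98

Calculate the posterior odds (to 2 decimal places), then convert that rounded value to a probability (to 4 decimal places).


Step 1: Calculate posterior odds
Posterior odds = Prior odds × LR
               = 3.98 × 6.98
               = 27.78

Step 2: Convert to probability
P(S|E) = Posterior odds / (1 + Posterior odds)
       = 27.78 / (1 + 27.78)
       = 27.78 / 28.78
       = 0.9653

The evidence increased P(S) from 0.7992 to 0.9653.


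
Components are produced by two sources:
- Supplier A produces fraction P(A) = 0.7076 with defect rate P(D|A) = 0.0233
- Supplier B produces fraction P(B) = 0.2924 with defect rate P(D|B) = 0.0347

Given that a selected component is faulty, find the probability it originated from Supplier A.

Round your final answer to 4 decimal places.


Let A = from Supplier A, D = faulty

Given:
- P(A) = 0.7076, P(B) = 0.2924
- P(D|A) = 0.0233, P(D|B) = 0.0347

Step 1: Find P(D)
P(D) = P(D|A)P(A) + P(D|B)P(B)
     = 0.0233 × 0.7076 + 0.0347 × 0.2924
     = 0.01648708 + 0.01014628
     = 0.02663336

Step 2: Apply Bayes' theorem
P(A|D) = P(D|A)P(A) / P(D)
       = 0.01648708 / 0.02663336
       = 0.6190


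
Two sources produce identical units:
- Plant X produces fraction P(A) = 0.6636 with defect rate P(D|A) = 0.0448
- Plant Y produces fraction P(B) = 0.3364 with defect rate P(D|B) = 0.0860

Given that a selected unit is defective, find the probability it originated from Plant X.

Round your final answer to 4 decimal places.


Let A = from Plant X, D = defective

Given:
- P(A) = 0.6636, P(B) = 0.3364
- P(D|A) = 0.0448, P(D|B) = 0.0860

Step 1: Find P(D)
P(D) = P(D|A)P(A) + P(D|B)P(B)
     = 0.0448 × 0.6636 + 0.0860 × 0.3364
     = 0.02972928 + 0.02893040
     = 0.05865968

Step 2: Apply Bayes' theorem
P(A|D) = P(D|A)P(A) / P(D)
       = 0.02972928 / 0.05865968
       = 0.5068


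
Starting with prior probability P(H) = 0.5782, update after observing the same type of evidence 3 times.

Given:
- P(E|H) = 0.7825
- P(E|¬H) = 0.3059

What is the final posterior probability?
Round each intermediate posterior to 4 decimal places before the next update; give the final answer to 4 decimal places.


Sequential Bayesian updating:

Initial prior: P(H) = 0.5782

Update 1:
  P(E) = 0.7825 × 0.5782 + 0.3059 × 0.4218 = 0.45244150 + 0.12902862 = 0.58147012
  P(H|E) = 0.45244150 / 0.58147012 = 0.7781

Update 2:
  P(E) = 0.7825 × 0.7781 + 0.3059 × 0.2219 = 0.60886325 + 0.06787921 = 0.67674246
  P(H|E) = 0.60886325 / 0.67674246 = 0.8997

Update 3:
  P(E) = 0.7825 × 0.8997 + 0.3059 × 0.1003 = 0.70401525 + 0.03068177 = 0.73469702
  P(H|E) = 0.70401525 / 0.73469702 = 0.9582

Final posterior: 0.9582


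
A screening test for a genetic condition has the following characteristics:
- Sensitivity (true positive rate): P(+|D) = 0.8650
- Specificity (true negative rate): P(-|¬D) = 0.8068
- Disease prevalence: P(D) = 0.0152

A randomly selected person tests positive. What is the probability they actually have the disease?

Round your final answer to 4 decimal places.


Let D = has disease, + = positive test

Given:
- P(D) = 0.0152 (prevalence)
- P(+|D) = 0.8650 (sensitivity)
- P(-|¬D) = 0.8068 (specificity)
- P(+|¬D) = 0.1932 (false positive rate = 1 - specificity)

Step 1: Find P(+)
P(+) = P(+|D)P(D) + P(+|¬D)P(¬D)
     = 0.8650 × 0.0152 + 0.1932 × 0.9848
     = 0.01314800 + 0.19026336
     = 0.20341136

Step 2: Apply Bayes' theorem for P(D|+)
P(D|+) = P(+|D)P(D) / P(+)
       = 0.01314800 / 0.20341136
       = 0.0646


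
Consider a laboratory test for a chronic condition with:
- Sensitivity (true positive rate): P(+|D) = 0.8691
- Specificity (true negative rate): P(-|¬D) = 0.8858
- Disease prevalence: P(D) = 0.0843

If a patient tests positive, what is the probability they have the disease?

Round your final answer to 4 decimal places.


Let D = has disease, + = positive test

Given:
- P(D) = 0.0843 (prevalence)
- P(+|D) = 0.8691 (sensitivity)
- P(-|¬D) = 0.8858 (specificity)
- P(+|¬D) = 0.1142 (false positive rate = 1 - specificity)

Step 1: Find P(+)
P(+) = P(+|D)P(D) + P(+|¬D)P(¬D)
     = 0.8691 × 0.0843 + 0.1142 × 0.9157
     = 0.07326513 + 0.10457294
     = 0.17783807

Step 2: Apply Bayes' theorem for P(D|+)
P(D|+) = P(+|D)P(D) / P(+)
       = 0.07326513 / 0.17783807
       = 0.4120


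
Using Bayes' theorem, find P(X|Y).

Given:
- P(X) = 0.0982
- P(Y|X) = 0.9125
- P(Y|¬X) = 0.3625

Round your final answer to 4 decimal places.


Bayes' theorem: P(X|Y) = P(Y|X) × P(X) / P(Y)

Step 1: Calculate P(Y) using law of total probability
P(Y) = P(Y|X)P(X) + P(Y|¬X)P(¬X)
     = 0.9125 × 0.0982 + 0.3625 × 0.9018
     = 0.08960750 + 0.32690250
     = 0.41651000

Step 2: Apply Bayes' theorem
P(X|Y) = P(Y|X) × P(X) / P(Y)
       = 0.08960750 / 0.41651000
       = 0.2151


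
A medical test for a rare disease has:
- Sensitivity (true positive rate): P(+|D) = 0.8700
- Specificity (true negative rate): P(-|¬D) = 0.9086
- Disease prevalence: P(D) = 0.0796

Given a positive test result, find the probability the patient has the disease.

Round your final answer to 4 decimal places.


Let D = has disease, + = positive test

Given:
- P(D) = 0.0796 (prevalence)
- P(+|D) = 0.8700 (sensitivity)
- P(-|¬D) = 0.9086 (specificity)
- P(+|¬D) = 0.0914 (false positive rate = 1 - specificity)

Step 1: Find P(+)
P(+) = P(+|D)P(D) + P(+|¬D)P(¬D)
     = 0.8700 × 0.0796 + 0.0914 × 0.9204
     = 0.06925200 + 0.08412456
     = 0.15337656

Step 2: Apply Bayes' theorem for P(D|+)
P(D|+) = P(+|D)P(D) / P(+)
       = 0.06925200 / 0.15337656
       = 0.4515


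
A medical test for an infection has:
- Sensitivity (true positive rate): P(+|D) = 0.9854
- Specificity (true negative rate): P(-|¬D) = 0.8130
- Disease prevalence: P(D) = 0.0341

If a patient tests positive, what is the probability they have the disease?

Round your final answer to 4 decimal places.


Let D = has disease, + = positive test

Given:
- P(D) = 0.0341 (prevalence)
- P(+|D) = 0.9854 (sensitivity)
- P(-|¬D) = 0.8130 (specificity)
- P(+|¬D) = 0.1870 (false positive rate = 1 - specificity)

Step 1: Find P(+)
P(+) = P(+|D)P(D) + P(+|¬D)P(¬D)
     = 0.9854 × 0.0341 + 0.1870 × 0.9659
     = 0.03360214 + 0.18062330
     = 0.21422544

Step 2: Apply Bayes' theorem for P(D|+)
P(D|+) = P(+|D)P(D) / P(+)
       = 0.03360214 / 0.21422544
       = 0.1569


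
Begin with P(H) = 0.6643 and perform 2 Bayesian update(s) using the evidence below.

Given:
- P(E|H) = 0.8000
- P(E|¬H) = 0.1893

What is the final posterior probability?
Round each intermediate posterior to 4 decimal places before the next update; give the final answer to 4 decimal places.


Sequential Bayesian updating:

Initial prior: P(H) = 0.6643

Update 1:
  P(E) = 0.8000 × 0.6643 + 0.1893 × 0.3357 = 0.53144000 + 0.06354801 = 0.59498801
  P(H|E) = 0.53144000 / 0.59498801 = 0.8932

Update 2:
  P(E) = 0.8000 × 0.8932 + 0.1893 × 0.1068 = 0.71456000 + 0.02021724 = 0.73477724
  P(H|E) = 0.71456000 / 0.73477724 = 0.9725

Final posterior: 0.9725


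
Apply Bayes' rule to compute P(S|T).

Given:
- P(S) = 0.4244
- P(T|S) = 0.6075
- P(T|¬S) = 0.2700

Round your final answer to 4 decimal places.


Bayes' theorem: P(S|T) = P(T|S) × P(S) / P(T)

Step 1: Calculate P(T) using law of total probability
P(T) = P(T|S)P(S) + P(T|¬S)P(¬S)
     = 0.6075 × 0.4244 + 0.2700 × 0.5756
     = 0.25782300 + 0.15541200
     = 0.41323500

Step 2: Apply Bayes' theorem
P(S|T) = P(T|S) × P(S) / P(T)
       = 0.25782300 / 0.41323500
       = 0.6239


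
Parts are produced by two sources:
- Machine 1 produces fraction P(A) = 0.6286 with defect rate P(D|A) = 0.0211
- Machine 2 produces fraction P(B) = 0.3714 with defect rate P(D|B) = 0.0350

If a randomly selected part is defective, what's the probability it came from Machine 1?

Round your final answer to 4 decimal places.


Let A = from Machine 1, D = defective

Given:
- P(A) = 0.6286, P(B) = 0.3714
- P(D|A) = 0.0211, P(D|B) = 0.0350

Step 1: Find P(D)
P(D) = P(D|A)P(A) + P(D|B)P(B)
     = 0.0211 × 0.6286 + 0.0350 × 0.3714
     = 0.01326346 + 0.01299900
     = 0.02626246

Step 2: Apply Bayes' theorem
P(A|D) = P(D|A)P(A) / P(D)
       = 0.01326346 / 0.02626246
       = 0.5050


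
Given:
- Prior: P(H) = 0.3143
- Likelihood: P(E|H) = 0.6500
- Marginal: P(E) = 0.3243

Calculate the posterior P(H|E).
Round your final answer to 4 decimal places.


Using Bayes' theorem:

P(H|E) = P(E|H) × P(H) / P(E)
       = 0.6500 × 0.3143 / 0.3243
       = 0.20429500 / 0.3243
       = 0.6300

The evidence strengthens our belief in H.
Prior: 0.3143 → Posterior: 0.6300


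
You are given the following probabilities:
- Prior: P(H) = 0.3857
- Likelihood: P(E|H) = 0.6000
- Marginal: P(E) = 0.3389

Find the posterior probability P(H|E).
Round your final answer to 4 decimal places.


Using Bayes' theorem:

P(H|E) = P(E|H) × P(H) / P(E)
       = 0.6000 × 0.3857 / 0.3389
       = 0.23142000 / 0.3389
       = 0.6829

The evidence strengthens our belief in H.
Prior: 0.3857 → Posterior: 0.6829


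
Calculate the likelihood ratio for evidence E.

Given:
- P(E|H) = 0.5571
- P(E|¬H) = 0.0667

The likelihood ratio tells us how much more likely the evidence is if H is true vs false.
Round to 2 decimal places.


Likelihood Ratio (LR) = P(E|H) / P(E|¬H)

LR = 0.5571 / 0.0667
   = 8.35

The evidence is 8.35 times more likely if H is true than if H is false.
Since LR > 1, the evidence supports H over ¬H.


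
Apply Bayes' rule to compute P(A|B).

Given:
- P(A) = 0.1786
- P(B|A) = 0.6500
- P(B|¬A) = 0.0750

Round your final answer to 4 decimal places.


Bayes' theorem: P(A|B) = P(B|A) × P(A) / P(B)

Step 1: Calculate P(B) using law of total probability
P(B) = P(B|A)P(A) + P(B|¬A)P(¬A)
     = 0.6500 × 0.1786 + 0.0750 × 0.8214
     = 0.11609000 + 0.06160500
     = 0.17769500

Step 2: Apply Bayes' theorem
P(A|B) = P(B|A) × P(A) / P(B)
       = 0.11609000 / 0.17769500
       = 0.6533


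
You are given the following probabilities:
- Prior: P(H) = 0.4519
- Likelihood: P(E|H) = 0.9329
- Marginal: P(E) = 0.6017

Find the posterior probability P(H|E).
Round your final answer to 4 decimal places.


Using Bayes' theorem:

P(H|E) = P(E|H) × P(H) / P(E)
       = 0.9329 × 0.4519 / 0.6017
       = 0.42157751 / 0.6017
       = 0.7006

The evidence strengthens our belief in H.
Prior: 0.4519 → Posterior: 0.7006


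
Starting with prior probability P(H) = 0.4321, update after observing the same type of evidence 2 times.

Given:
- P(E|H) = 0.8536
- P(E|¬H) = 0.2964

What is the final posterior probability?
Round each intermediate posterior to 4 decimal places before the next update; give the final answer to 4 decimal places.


Sequential Bayesian updating:

Initial prior: P(H) = 0.4321

Update 1:
  P(E) = 0.8536 × 0.4321 + 0.2964 × 0.5679 = 0.36884056 + 0.16832556 = 0.53716612
  P(H|E) = 0.36884056 / 0.53716612 = 0.6866

Update 2:
  P(E) = 0.8536 × 0.6866 + 0.2964 × 0.3134 = 0.58608176 + 0.09289176 = 0.67897352
  P(H|E) = 0.58608176 / 0.67897352 = 0.8632

Final posterior: 0.8632


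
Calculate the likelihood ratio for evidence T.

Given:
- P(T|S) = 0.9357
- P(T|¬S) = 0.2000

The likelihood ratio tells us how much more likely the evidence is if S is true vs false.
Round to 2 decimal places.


Likelihood Ratio (LR) = P(T|S) / P(T|¬S)

LR = 0.9357 / 0.2000
   = 4.68

The evidence is 4.68 times more likely if S is true than if S is false.
Because LR exceeds 1, T is evidence for S.


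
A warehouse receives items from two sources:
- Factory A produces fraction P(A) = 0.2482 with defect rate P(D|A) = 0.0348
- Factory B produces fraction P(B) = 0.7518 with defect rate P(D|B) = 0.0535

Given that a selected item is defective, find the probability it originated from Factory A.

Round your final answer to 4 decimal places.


Let A = from Factory A, D = defective

Given:
- P(A) = 0.2482, P(B) = 0.7518
- P(D|A) = 0.0348, P(D|B) = 0.0535

Step 1: Find P(D)
P(D) = P(D|A)P(A) + P(D|B)P(B)
     = 0.0348 × 0.2482 + 0.0535 × 0.7518
     = 0.00863736 + 0.04022130
     = 0.04885866

Step 2: Apply Bayes' theorem
P(A|D) = P(D|A)P(A) / P(D)
       = 0.00863736 / 0.04885866
       = 0.1768


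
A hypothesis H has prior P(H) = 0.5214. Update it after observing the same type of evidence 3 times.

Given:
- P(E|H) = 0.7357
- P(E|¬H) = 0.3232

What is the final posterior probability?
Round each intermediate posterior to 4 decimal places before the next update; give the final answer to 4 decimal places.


Sequential Bayesian updating:

Initial prior: P(H) = 0.5214

Update 1:
  P(E) = 0.7357 × 0.5214 + 0.3232 × 0.4786 = 0.38359398 + 0.15468352 = 0.53827750
  P(H|E) = 0.38359398 / 0.53827750 = 0.7126

Update 2:
  P(E) = 0.7357 × 0.7126 + 0.3232 × 0.2874 = 0.52425982 + 0.09288768 = 0.61714750
  P(H|E) = 0.52425982 / 0.61714750 = 0.8495

Update 3:
  P(E) = 0.7357 × 0.8495 + 0.3232 × 0.1505 = 0.62497715 + 0.04864160 = 0.67361875
  P(H|E) = 0.62497715 / 0.67361875 = 0.9278

Final posterior: 0.9278


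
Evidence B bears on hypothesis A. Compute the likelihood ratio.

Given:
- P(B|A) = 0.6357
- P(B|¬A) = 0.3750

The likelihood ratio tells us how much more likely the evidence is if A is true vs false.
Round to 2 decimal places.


Likelihood Ratio (LR) = P(B|A) / P(B|¬A)

LR = 0.6357 / 0.3750
   = 1.70

The evidence is 1.70 times more likely if A is true than if A is false.
Because LR exceeds 1, B is evidence for A.


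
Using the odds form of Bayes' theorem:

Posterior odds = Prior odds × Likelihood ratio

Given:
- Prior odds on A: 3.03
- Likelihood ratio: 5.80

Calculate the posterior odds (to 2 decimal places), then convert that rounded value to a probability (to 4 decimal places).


Step 1: Calculate posterior odds
Posterior odds = Prior odds × LR
               = 3.03 × 5.80
               = 17.57

Step 2: Convert to probability
P(A|E) = Posterior odds / (1 + Posterior odds)
       = 17.57 / (1 + 17.57)
       = 17.57 / 18.57
       = 0.9461

The evidence increased P(A) from 0.7519 to 0.9461.


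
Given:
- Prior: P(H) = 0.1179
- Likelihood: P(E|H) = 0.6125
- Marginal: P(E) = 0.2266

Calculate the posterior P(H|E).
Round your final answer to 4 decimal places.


Using Bayes' theorem:

P(H|E) = P(E|H) × P(H) / P(E)
       = 0.6125 × 0.1179 / 0.2266
       = 0.07221375 / 0.2266
       = 0.3187

The evidence strengthens our belief in H.
Prior: 0.1179 → Posterior: 0.3187


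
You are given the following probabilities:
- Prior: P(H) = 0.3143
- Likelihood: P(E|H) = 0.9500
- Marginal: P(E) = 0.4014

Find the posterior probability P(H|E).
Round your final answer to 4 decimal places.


Using Bayes' theorem:

P(H|E) = P(E|H) × P(H) / P(E)
       = 0.9500 × 0.3143 / 0.4014
       = 0.29858500 / 0.4014
       = 0.7439

The evidence strengthens our belief in H.
Prior: 0.3143 → Posterior: 0.7439


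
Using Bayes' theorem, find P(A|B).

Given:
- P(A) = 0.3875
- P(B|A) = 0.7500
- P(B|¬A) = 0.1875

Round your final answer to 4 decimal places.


Bayes' theorem: P(A|B) = P(B|A) × P(A) / P(B)

Step 1: Calculate P(B) using law of total probability
P(B) = P(B|A)P(A) + P(B|¬A)P(¬A)
     = 0.7500 × 0.3875 + 0.1875 × 0.6125
     = 0.29062500 + 0.11484375
     = 0.40546875

Step 2: Apply Bayes' theorem
P(A|B) = P(B|A) × P(A) / P(B)
       = 0.29062500 / 0.40546875
       = 0.7168


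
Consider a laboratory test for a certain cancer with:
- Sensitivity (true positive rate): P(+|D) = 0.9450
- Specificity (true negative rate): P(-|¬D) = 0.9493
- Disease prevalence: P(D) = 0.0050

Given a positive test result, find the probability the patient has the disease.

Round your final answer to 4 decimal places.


Let D = has disease, + = positive test

Given:
- P(D) = 0.0050 (prevalence)
- P(+|D) = 0.9450 (sensitivity)
- P(-|¬D) = 0.9493 (specificity)
- P(+|¬D) = 0.0507 (false positive rate = 1 - specificity)

Step 1: Find P(+)
P(+) = P(+|D)P(D) + P(+|¬D)P(¬D)
     = 0.9450 × 0.0050 + 0.0507 × 0.9950
     = 0.00472500 + 0.05044650
     = 0.05517150

Step 2: Apply Bayes' theorem for P(D|+)
P(D|+) = P(+|D)P(D) / P(+)
       = 0.00472500 / 0.05517150
       = 0.0856


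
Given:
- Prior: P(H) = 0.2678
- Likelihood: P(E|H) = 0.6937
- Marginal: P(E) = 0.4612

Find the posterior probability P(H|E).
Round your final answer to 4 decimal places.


Using Bayes' theorem:

P(H|E) = P(E|H) × P(H) / P(E)
       = 0.6937 × 0.2678 / 0.4612
       = 0.18577286 / 0.4612
       = 0.4028

The evidence strengthens our belief in H.
Prior: 0.2678 → Posterior: 0.4028


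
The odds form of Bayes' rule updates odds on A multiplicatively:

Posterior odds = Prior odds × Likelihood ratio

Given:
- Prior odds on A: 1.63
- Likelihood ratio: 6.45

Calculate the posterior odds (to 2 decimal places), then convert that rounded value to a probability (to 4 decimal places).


Step 1: Calculate posterior odds
Posterior odds = Prior odds × LR
               = 1.63 × 6.45
               = 10.51

Step 2: Convert to probability
P(A|E) = Posterior odds / (1 + Posterior odds)
       = 10.51 / (1 + 10.51)
       = 10.51 / 11.51
       = 0.9131

The evidence increased P(A) from 0.6198 to 0.9131.


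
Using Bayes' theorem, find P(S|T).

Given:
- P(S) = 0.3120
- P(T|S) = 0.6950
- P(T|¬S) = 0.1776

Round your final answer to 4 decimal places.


Bayes' theorem: P(S|T) = P(T|S) × P(S) / P(T)

Step 1: Calculate P(T) using law of total probability
P(T) = P(T|S)P(S) + P(T|¬S)P(¬S)
     = 0.6950 × 0.3120 + 0.1776 × 0.6880
     = 0.21684000 + 0.12218880
     = 0.33902880

Step 2: Apply Bayes' theorem
P(S|T) = P(T|S) × P(S) / P(T)
       = 0.21684000 / 0.33902880
       = 0.6396


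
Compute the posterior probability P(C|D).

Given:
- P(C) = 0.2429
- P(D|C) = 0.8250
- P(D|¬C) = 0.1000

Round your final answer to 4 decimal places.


Bayes' theorem: P(C|D) = P(D|C) × P(C) / P(D)

Step 1: Calculate P(D) using law of total probability
P(D) = P(D|C)P(C) + P(D|¬C)P(¬C)
     = 0.8250 × 0.2429 + 0.1000 × 0.7571
     = 0.20039250 + 0.07571000
     = 0.27610250

Step 2: Apply Bayes' theorem
P(C|D) = P(D|C) × P(C) / P(D)
       = 0.20039250 / 0.27610250
       = 0.7258


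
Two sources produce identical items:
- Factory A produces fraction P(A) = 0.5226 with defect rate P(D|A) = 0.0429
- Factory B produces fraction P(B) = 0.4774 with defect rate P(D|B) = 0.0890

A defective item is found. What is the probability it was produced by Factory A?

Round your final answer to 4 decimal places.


Let A = from Factory A, D = defective

Given:
- P(A) = 0.5226, P(B) = 0.4774
- P(D|A) = 0.0429, P(D|B) = 0.0890

Step 1: Find P(D)
P(D) = P(D|A)P(A) + P(D|B)P(B)
     = 0.0429 × 0.5226 + 0.0890 × 0.4774
     = 0.02241954 + 0.04248860
     = 0.06490814

Step 2: Apply Bayes' theorem
P(A|D) = P(D|A)P(A) / P(D)
       = 0.02241954 / 0.06490814
       = 0.3454


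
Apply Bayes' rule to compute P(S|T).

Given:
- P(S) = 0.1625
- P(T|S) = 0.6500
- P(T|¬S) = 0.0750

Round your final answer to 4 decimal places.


Bayes' theorem: P(S|T) = P(T|S) × P(S) / P(T)

Step 1: Calculate P(T) using law of total probability
P(T) = P(T|S)P(S) + P(T|¬S)P(¬S)
     = 0.6500 × 0.1625 + 0.0750 × 0.8375
     = 0.10562500 + 0.06281250
     = 0.16843750

Step 2: Apply Bayes' theorem
P(S|T) = P(T|S) × P(S) / P(T)
       = 0.10562500 / 0.16843750
       = 0.6271


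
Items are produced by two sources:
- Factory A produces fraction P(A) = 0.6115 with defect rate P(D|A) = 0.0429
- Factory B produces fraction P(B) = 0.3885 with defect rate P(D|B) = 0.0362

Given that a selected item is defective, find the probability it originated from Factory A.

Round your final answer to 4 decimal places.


Let A = from Factory A, D = defective

Given:
- P(A) = 0.6115, P(B) = 0.3885
- P(D|A) = 0.0429, P(D|B) = 0.0362

Step 1: Find P(D)
P(D) = P(D|A)P(A) + P(D|B)P(B)
     = 0.0429 × 0.6115 + 0.0362 × 0.3885
     = 0.02623335 + 0.01406370
     = 0.04029705

Step 2: Apply Bayes' theorem
P(A|D) = P(D|A)P(A) / P(D)
       = 0.02623335 / 0.04029705
       = 0.6510


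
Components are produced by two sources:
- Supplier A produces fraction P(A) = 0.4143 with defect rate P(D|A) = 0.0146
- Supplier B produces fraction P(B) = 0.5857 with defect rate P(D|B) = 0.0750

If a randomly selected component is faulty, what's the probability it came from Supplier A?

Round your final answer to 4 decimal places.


Let A = from Supplier A, D = faulty

Given:
- P(A) = 0.4143, P(B) = 0.5857
- P(D|A) = 0.0146, P(D|B) = 0.0750

Step 1: Find P(D)
P(D) = P(D|A)P(A) + P(D|B)P(B)
     = 0.0146 × 0.4143 + 0.0750 × 0.5857
     = 0.00604878 + 0.04392750
     = 0.04997628

Step 2: Apply Bayes' theorem
P(A|D) = P(D|A)P(A) / P(D)
       = 0.00604878 / 0.04997628
       = 0.1210


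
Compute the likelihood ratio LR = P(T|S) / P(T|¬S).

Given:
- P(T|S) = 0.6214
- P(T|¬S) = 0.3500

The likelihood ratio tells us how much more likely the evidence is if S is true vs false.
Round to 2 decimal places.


Likelihood Ratio (LR) = P(T|S) / P(T|¬S)

LR = 0.6214 / 0.3500
   = 1.78

The evidence is 1.78 times more likely if S is true than if S is false.
Because LR exceeds 1, T is evidence for S.


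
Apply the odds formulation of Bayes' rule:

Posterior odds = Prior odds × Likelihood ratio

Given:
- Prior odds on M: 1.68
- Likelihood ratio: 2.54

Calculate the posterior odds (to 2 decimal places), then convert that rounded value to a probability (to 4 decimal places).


Step 1: Calculate posterior odds
Posterior odds = Prior odds × LR
               = 1.68 × 2.54
               = 4.27

Step 2: Convert to probability
P(M|E) = Posterior odds / (1 + Posterior odds)
       = 4.27 / (1 + 4.27)
       = 4.27 / 5.27
       = 0.8102

The evidence increased P(M) from 0.6269 to 0.8102.


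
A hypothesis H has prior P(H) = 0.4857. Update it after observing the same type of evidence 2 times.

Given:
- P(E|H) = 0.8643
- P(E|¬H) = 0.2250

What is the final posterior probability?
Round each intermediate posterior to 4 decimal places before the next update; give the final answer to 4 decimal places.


Sequential Bayesian updating:

Initial prior: P(H) = 0.4857

Update 1:
  P(E) = 0.8643 × 0.4857 + 0.2250 × 0.5143 = 0.41979051 + 0.11571750 = 0.53550801
  P(H|E) = 0.41979051 / 0.53550801 = 0.7839

Update 2:
  P(E) = 0.8643 × 0.7839 + 0.2250 × 0.2161 = 0.67752477 + 0.04862250 = 0.72614727
  P(H|E) = 0.67752477 / 0.72614727 = 0.9330

Final posterior: 0.9330
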